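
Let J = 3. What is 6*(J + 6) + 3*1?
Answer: 57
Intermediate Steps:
6*(J + 6) + 3*1 = 6*(3 + 6) + 3*1 = 6*9 + 3 = 54 + 3 = 57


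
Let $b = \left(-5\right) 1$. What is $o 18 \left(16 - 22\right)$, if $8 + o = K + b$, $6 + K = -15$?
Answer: $3672$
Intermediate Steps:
$K = -21$ ($K = -6 - 15 = -21$)
$b = -5$
$o = -34$ ($o = -8 - 26 = -34$)
$o 18 \left(16 - 22\right) = - 34 \cdot 18 \left(16 - 22\right) = - 34 \cdot 18 \left(-6\right) = \left(-34\right) \left(-108\right) = 3672$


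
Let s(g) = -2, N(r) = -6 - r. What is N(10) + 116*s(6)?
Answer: -248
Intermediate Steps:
N(10) + 116*s(6) = (-6 - 1*10) + 116*(-2) = (-6 - 10) - 232 = -16 - 232 = -248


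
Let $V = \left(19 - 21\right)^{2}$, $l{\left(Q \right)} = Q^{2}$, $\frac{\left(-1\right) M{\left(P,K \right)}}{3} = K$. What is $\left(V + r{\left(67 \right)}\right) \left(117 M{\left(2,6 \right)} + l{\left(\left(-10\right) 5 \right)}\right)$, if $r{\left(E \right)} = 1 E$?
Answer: $27974$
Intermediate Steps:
$M{\left(P,K \right)} = - 3 K$
$r{\left(E \right)} = E$
$V = 4$ ($V = \left(-2\right)^{2} = 4$)
$\left(V + r{\left(67 \right)}\right) \left(117 M{\left(2,6 \right)} + l{\left(\left(-10\right) 5 \right)}\right) = \left(4 + 67\right) \left(117 \left(\left(-3\right) 6\right) + \left(\left(-10\right) 5\right)^{2}\right) = 71 \left(117 \left(-18\right) + \left(-50\right)^{2}\right) = 71 \left(-2106 + 2500\right) = 71 \cdot 394 = 27974$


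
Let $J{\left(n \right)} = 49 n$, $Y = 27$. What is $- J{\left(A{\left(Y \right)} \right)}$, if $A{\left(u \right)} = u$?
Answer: $-1323$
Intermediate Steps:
$- J{\left(A{\left(Y \right)} \right)} = - 49 \cdot 27 = \left(-1\right) 1323 = -1323$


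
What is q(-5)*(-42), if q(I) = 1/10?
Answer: -21/5 ≈ -4.2000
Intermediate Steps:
q(I) = ⅒
q(-5)*(-42) = (⅒)*(-42) = -21/5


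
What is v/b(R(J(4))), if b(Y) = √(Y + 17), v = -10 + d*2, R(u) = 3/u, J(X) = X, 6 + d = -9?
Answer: -80*√71/71 ≈ -9.4942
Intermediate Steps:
d = -15 (d = -6 - 9 = -15)
v = -40 (v = -10 - 15*2 = -10 - 30 = -40)
b(Y) = √(17 + Y)
v/b(R(J(4))) = -40/√(17 + 3/4) = -40/√(17 + 3*(¼)) = -40/√(17 + ¾) = -40*2*√71/71 = -80*√71/71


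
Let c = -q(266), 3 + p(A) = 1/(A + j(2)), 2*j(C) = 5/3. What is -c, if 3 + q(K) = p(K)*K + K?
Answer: -854939/1601 ≈ -534.00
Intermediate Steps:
j(C) = 5/6 (j(C) = (5/3)/2 = (5*(1/3))/2 = (1/2)*(5/3) = 5/6)
p(A) = -3 + 1/(5/6 + A) (p(A) = -3 + 1/(A + 5/6) = -3 + 1/(5/6 + A))
q(K) = -3 + K + 9*K*(-1 - 2*K)/(5 + 6*K) (q(K) = -3 + ((9*(-1 - 2*K)/(5 + 6*K))*K + K) = -3 + (9*K*(-1 - 2*K)/(5 + 6*K) + K) = -3 + (K + 9*K*(-1 - 2*K)/(5 + 6*K)) = -3 + K + 9*K*(-1 - 2*K)/(5 + 6*K))
c = 854939/1601 (c = -(-15 - 22*266 - 12*266**2)/(5 + 6*266) = -(-15 - 5852 - 12*70756)/(5 + 1596) = -(-15 - 5852 - 849072)/1601 = -(-854939)/1601 = -1*(-854939/1601) = 854939/1601 ≈ 534.00)
-c = -1*854939/1601 = -854939/1601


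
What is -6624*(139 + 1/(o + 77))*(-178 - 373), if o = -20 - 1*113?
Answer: 3550822524/7 ≈ 5.0726e+8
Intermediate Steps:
o = -133 (o = -20 - 113 = -133)
-6624*(139 + 1/(o + 77))*(-178 - 373) = -6624*(139 + 1/(-133 + 77))*(-178 - 373) = -6624*(139 + 1/(-56))*(-551) = -6624*(139 - 1/56)*(-551) = -6444324*(-551)/7 = -6624*(-4288433/56) = 3550822524/7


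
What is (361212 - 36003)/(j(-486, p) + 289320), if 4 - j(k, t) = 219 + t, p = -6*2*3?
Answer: 325209/289141 ≈ 1.1247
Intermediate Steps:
p = -36 (p = -12*3 = -36)
j(k, t) = -215 - t (j(k, t) = 4 - (219 + t) = 4 + (-219 - t) = -215 - t)
(361212 - 36003)/(j(-486, p) + 289320) = (361212 - 36003)/((-215 - 1*(-36)) + 289320) = 325209/((-215 + 36) + 289320) = 325209/(-179 + 289320) = 325209/289141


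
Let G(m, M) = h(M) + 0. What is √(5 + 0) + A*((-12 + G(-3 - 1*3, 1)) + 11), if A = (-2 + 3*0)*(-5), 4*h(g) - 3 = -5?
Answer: -15 + √5 ≈ -12.764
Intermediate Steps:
h(g) = -½ (h(g) = ¾ + (¼)*(-5) = ¾ - 5/4 = -½)
G(m, M) = -½ (G(m, M) = -½ + 0 = -½)
A = 10 (A = (-2 + 0)*(-5) = -2*(-5) = 10)
√(5 + 0) + A*((-12 + G(-3 - 1*3, 1)) + 11) = √(5 + 0) + 10*((-12 - ½) + 11) = √5 + 10*(-25/2 + 11) = √5 + 10*(-3/2) = √5 - 15 = -15 + √5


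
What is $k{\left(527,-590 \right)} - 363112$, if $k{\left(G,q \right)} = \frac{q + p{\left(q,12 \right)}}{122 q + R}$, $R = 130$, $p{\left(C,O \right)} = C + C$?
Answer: $- \frac{869653181}{2395} \approx -3.6311 \cdot 10^{5}$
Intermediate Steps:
$p{\left(C,O \right)} = 2 C$
$k{\left(G,q \right)} = \frac{3 q}{130 + 122 q}$ ($k{\left(G,q \right)} = \frac{q + 2 q}{122 q + 130} = \frac{3 q}{130 + 122 q}$)
$k{\left(527,-590 \right)} - 363112 = \frac{3}{2} \left(-590\right) \frac{1}{65 + 61 \left(-590\right)} - 363112 = \frac{3}{2} \left(-590\right) \frac{1}{65 - 35990} - 363112 = \frac{3}{2} \left(-590\right) \frac{1}{-35925} - 363112 = \frac{3}{2} \left(-590\right) \left(- \frac{1}{35925}\right) - 363112 = \frac{59}{2395} - 363112 = - \frac{869653181}{2395}$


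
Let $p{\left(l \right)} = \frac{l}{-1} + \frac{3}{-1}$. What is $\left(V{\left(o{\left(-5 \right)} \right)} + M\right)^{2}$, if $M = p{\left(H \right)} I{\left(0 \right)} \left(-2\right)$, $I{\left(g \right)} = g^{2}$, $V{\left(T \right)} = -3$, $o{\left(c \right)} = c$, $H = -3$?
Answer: $9$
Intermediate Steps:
$p{\left(l \right)} = -3 - l$ ($p{\left(l \right)} = l \left(-1\right) + 3 \left(-1\right) = - l - 3 = -3 - l$)
$M = 0$ ($M = \left(-3 - -3\right) 0^{2} \left(-2\right) = \left(-3 + 3\right) 0 \left(-2\right) = 0 \cdot 0 \left(-2\right) = 0 \left(-2\right) = 0$)
$\left(V{\left(o{\left(-5 \right)} \right)} + M\right)^{2} = \left(-3 + 0\right)^{2} = \left(-3\right)^{2} = 9$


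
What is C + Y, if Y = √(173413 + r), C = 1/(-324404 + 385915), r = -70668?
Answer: 1/61511 + √102745 ≈ 320.54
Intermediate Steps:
C = 1/61511 ≈ 1.6257e-5
Y = √102745 (Y = √(173413 - 70668) = √102745 ≈ 320.54)
C + Y = 1/61511 + √102745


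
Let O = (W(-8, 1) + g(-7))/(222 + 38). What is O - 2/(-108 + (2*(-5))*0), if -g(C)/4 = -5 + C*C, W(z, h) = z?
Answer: -2419/3510 ≈ -0.68917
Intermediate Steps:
g(C) = 20 - 4*C² (g(C) = -4*(-5 + C*C) = -4*(-5 + C²) = 20 - 4*C²)
O = -46/65 (O = (-8 + (20 - 4*(-7)²))/(222 + 38) = (-8 + (20 - 4*49))/260 = (-8 + (20 - 196))*(1/260) = (-8 - 176)*(1/260) = -184*1/260 = -46/65 ≈ -0.70769)
O - 2/(-108 + (2*(-5))*0) = -46/65 - 2/(-108 + (2*(-5))*0) = -46/65 - 2/(-108 - 10*0) = -46/65 - 2/(-108 + 0) = -46/65 - 2/(-108) = -46/65 - 2*(-1/108) = -46/65 + 1/54 = -2419/3510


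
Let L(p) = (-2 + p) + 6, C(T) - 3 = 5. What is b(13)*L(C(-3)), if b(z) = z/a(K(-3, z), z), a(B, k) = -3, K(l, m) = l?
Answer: -52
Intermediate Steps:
C(T) = 8 (C(T) = 3 + 5 = 8)
L(p) = 4 + p
b(z) = -z/3 (b(z) = z/(-3) = z*(-⅓) = -z/3)
b(13)*L(C(-3)) = (-⅓*13)*(4 + 8) = -13/3*12 = -52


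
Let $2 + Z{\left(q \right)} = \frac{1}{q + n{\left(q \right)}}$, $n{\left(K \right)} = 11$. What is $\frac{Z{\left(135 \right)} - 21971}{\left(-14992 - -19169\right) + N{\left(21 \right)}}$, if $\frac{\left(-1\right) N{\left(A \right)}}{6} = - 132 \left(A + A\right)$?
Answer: $- \frac{3208057}{5466386} \approx -0.58687$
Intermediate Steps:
$N{\left(A \right)} = 1584 A$ ($N{\left(A \right)} = - 6 \left(- 132 \left(A + A\right)\right) = - 6 \left(- 132 \cdot 2 A\right) = - 6 \left(- 264 A\right) = 1584 A$)
$Z{\left(q \right)} = -2 + \frac{1}{11 + q}$ ($Z{\left(q \right)} = -2 + \frac{1}{q + 11} = -2 + \frac{1}{11 + q}$)
$\frac{Z{\left(135 \right)} - 21971}{\left(-14992 - -19169\right) + N{\left(21 \right)}} = \frac{\frac{-21 - 270}{11 + 135} - 21971}{\left(-14992 - -19169\right) + 1584 \cdot 21} = \frac{\frac{-21 - 270}{146} - 21971}{\left(-14992 + 19169\right) + 33264} = \frac{\frac{1}{146} \left(-291\right) - 21971}{4177 + 33264} = \frac{- \frac{291}{146} - 21971}{37441} = \left(- \frac{3208057}{146}\right) \frac{1}{37441} = - \frac{3208057}{5466386}$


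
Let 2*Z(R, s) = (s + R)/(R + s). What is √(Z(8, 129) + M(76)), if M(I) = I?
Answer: 3*√34/2 ≈ 8.7464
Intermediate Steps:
Z(R, s) = ½ (Z(R, s) = ((s + R)/(R + s))/2 = ((R + s)/(R + s))/2 = (½)*1 = ½)
√(Z(8, 129) + M(76)) = √(½ + 76) = √(153/2) = 3*√34/2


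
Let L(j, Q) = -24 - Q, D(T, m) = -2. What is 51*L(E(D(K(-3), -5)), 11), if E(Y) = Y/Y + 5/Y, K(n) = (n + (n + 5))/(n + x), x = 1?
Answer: -1785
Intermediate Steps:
K(n) = (5 + 2*n)/(1 + n) (K(n) = (n + (n + 5))/(n + 1) = (n + (5 + n))/(1 + n) = (5 + 2*n)/(1 + n))
E(Y) = 1 + 5/Y
51*L(E(D(K(-3), -5)), 11) = 51*(-24 - 1*11) = 51*(-24 - 11) = 51*(-35) = -1785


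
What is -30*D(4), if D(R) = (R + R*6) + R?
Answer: -960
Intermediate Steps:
D(R) = 8*R (D(R) = (R + 6*R) + R = 7*R + R = 8*R)
-30*D(4) = -240*4 = -30*32 = -960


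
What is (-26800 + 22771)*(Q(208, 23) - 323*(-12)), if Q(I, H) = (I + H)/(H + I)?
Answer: -15620433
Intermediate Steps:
Q(I, H) = 1 (Q(I, H) = (H + I)/(H + I) = 1)
(-26800 + 22771)*(Q(208, 23) - 323*(-12)) = (-26800 + 22771)*(1 - 323*(-12)) = -4029*(1 + 3876) = -4029*3877 = -15620433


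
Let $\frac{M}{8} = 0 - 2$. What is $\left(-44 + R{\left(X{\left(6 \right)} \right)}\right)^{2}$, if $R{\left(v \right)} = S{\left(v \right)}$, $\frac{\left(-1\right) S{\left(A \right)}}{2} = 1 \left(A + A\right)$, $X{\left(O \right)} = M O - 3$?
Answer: $123904$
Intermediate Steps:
$M = -16$ ($M = 8 \left(0 - 2\right) = 8 \left(-2\right) = -16$)
$X{\left(O \right)} = -3 - 16 O$ ($X{\left(O \right)} = - 16 O - 3 = -3 - 16 O$)
$S{\left(A \right)} = - 4 A$ ($S{\left(A \right)} = - 2 \cdot 1 \left(A + A\right) = - 2 \cdot 1 \cdot 2 A = - 2 \cdot 2 A = - 4 A$)
$R{\left(v \right)} = - 4 v$
$\left(-44 + R{\left(X{\left(6 \right)} \right)}\right)^{2} = \left(-44 - 4 \left(-3 - 96\right)\right)^{2} = \left(-44 - -396\right)^{2} = \left(-44 + 396\right)^{2} = 352^{2} = 123904$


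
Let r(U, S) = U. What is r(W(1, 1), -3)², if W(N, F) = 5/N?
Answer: 25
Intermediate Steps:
r(W(1, 1), -3)² = (5/1)² = (5*1)² = 5² = 25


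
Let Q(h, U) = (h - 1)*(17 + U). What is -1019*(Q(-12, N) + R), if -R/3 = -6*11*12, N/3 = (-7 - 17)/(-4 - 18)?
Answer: -23678503/11 ≈ -2.1526e+6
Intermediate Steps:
N = 36/11 (N = 3*((-7 - 17)/(-4 - 18)) = 3*(-24/(-22)) = 3*(-24*(-1/22)) = 3*(12/11) = 36/11 ≈ 3.2727)
Q(h, U) = (-1 + h)*(17 + U)
R = 2376 (R = -3*(-6*11)*12 = -(-198)*12 = -3*(-792) = 2376)
-1019*(Q(-12, N) + R) = -1019*((-17 - 1*36/11 + 17*(-12) + (36/11)*(-12)) + 2376) = -1019*((-17 - 36/11 - 204 - 432/11) + 2376) = -1019*(-2899/11 + 2376) = -1019*23237/11 = -23678503/11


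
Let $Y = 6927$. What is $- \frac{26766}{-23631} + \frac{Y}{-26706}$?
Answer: $\frac{61235651}{70121054} \approx 0.87328$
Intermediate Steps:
$- \frac{26766}{-23631} + \frac{Y}{-26706} = - \frac{26766}{-23631} + \frac{6927}{-26706} = \left(-26766\right) \left(- \frac{1}{23631}\right) + 6927 \left(- \frac{1}{26706}\right) = \frac{8922}{7877} - \frac{2309}{8902} = \frac{61235651}{70121054}$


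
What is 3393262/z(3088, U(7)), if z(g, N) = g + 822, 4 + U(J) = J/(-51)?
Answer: 1696631/1955 ≈ 867.84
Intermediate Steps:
U(J) = -4 - J/51 (U(J) = -4 + J/(-51) = -4 + J*(-1/51) = -4 - J/51)
z(g, N) = 822 + g
3393262/z(3088, U(7)) = 3393262/(822 + 3088) = 3393262/3910 = 3393262*(1/3910) = 1696631/1955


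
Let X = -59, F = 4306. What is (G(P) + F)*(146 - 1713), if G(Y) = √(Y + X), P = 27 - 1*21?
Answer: -6747502 - 1567*I*√53 ≈ -6.7475e+6 - 11408.0*I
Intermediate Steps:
P = 6 (P = 27 - 21 = 6)
G(Y) = √(-59 + Y) (G(Y) = √(Y - 59) = √(-59 + Y))
(G(P) + F)*(146 - 1713) = (√(-59 + 6) + 4306)*(146 - 1713) = (√(-53) + 4306)*(-1567) = (I*√53 + 4306)*(-1567) = (4306 + I*√53)*(-1567) = -6747502 - 1567*I*√53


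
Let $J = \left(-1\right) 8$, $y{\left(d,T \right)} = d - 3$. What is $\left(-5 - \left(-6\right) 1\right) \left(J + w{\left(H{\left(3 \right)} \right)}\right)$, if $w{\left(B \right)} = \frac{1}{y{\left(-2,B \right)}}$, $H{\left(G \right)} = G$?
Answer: $- \frac{41}{5} \approx -8.2$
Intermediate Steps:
$y{\left(d,T \right)} = -3 + d$ ($y{\left(d,T \right)} = d - 3 = -3 + d$)
$w{\left(B \right)} = - \frac{1}{5}$ ($w{\left(B \right)} = \frac{1}{-3 - 2} = \frac{1}{-5} = - \frac{1}{5}$)
$J = -8$
$\left(-5 - \left(-6\right) 1\right) \left(J + w{\left(H{\left(3 \right)} \right)}\right) = \left(-5 - \left(-6\right) 1\right) \left(-8 - \frac{1}{5}\right) = \left(-5 - -6\right) \left(- \frac{41}{5}\right) = \left(-5 + 6\right) \left(- \frac{41}{5}\right) = 1 \left(- \frac{41}{5}\right) = - \frac{41}{5}$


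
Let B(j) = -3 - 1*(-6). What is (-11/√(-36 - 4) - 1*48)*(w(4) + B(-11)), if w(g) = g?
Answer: -336 + 77*I*√10/20 ≈ -336.0 + 12.175*I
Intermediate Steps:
B(j) = 3 (B(j) = -3 + 6 = 3)
(-11/√(-36 - 4) - 1*48)*(w(4) + B(-11)) = (-11/√(-36 - 4) - 1*48)*(4 + 3) = (-11*(-I*√10/20) - 48)*7 = (-(-11)*I*√10/20 - 48)*7 = (11*I*√10/20 - 48)*7 = (-48 + 11*I*√10/20)*7 = -336 + 77*I*√10/20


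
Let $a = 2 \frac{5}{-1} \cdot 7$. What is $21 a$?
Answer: $-1470$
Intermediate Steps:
$a = -70$ ($a = 2 \cdot 5 \left(-1\right) 7 = 2 \left(-5\right) 7 = \left(-10\right) 7 = -70$)
$21 a = 21 \left(-70\right) = -1470$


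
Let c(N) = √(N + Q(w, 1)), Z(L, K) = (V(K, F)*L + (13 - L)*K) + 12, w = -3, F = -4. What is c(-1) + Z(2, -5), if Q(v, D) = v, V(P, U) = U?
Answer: -51 + 2*I ≈ -51.0 + 2.0*I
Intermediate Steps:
Z(L, K) = 12 - 4*L + K*(13 - L) (Z(L, K) = (-4*L + (13 - L)*K) + 12 = (-4*L + K*(13 - L)) + 12 = 12 - 4*L + K*(13 - L))
c(N) = √(-3 + N) (c(N) = √(N - 3) = √(-3 + N))
c(-1) + Z(2, -5) = √(-3 - 1) + (12 - 4*2 + 13*(-5) - 1*(-5)*2) = √(-4) + (12 - 8 - 65 + 10) = 2*I - 51 = -51 + 2*I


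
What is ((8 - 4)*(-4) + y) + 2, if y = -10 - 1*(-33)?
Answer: 9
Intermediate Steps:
y = 23 (y = -10 + 33 = 23)
((8 - 4)*(-4) + y) + 2 = ((8 - 4)*(-4) + 23) + 2 = (4*(-4) + 23) + 2 = (-16 + 23) + 2 = 7 + 2 = 9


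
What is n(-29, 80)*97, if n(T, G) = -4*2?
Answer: -776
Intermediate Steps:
n(T, G) = -8
n(-29, 80)*97 = -8*97 = -776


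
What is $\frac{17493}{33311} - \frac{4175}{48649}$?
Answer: $\frac{711943532}{1620546839} \approx 0.43932$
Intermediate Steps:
$\frac{17493}{33311} - \frac{4175}{48649} = \frac{711943532}{1620546839}$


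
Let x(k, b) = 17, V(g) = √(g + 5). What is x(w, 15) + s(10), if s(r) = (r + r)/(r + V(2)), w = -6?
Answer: 1781/93 - 20*√7/93 ≈ 18.582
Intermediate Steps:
V(g) = √(5 + g)
s(r) = 2*r/(r + √7) (s(r) = (r + r)/(r + √(5 + 2)) = (2*r)/(r + √7) = 2*r/(r + √7))
x(w, 15) + s(10) = 17 + 2*10/(10 + √7) = 17 + 20/(10 + √7)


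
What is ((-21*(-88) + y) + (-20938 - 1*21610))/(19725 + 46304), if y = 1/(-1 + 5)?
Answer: -162799/264116 ≈ -0.61639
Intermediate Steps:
y = ¼ (y = 1/4 = ¼ ≈ 0.25000)
((-21*(-88) + y) + (-20938 - 1*21610))/(19725 + 46304) = ((-21*(-88) + ¼) + (-20938 - 1*21610))/(19725 + 46304) = ((1848 + ¼) + (-20938 - 21610))/66029 = (7393/4 - 42548)*(1/66029) = -162799/4*1/66029 = -162799/264116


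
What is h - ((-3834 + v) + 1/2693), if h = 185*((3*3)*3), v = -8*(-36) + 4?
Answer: 22990140/2693 ≈ 8537.0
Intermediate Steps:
v = 292 (v = 288 + 4 = 292)
h = 4995 (h = 185*(9*3) = 185*27 = 4995)
h - ((-3834 + v) + 1/2693) = 4995 - ((-3834 + 292) + 1/2693) = 4995 - (-3542 + 1/2693) = 4995 - 1*(-9538605/2693) = 4995 + 9538605/2693 = 22990140/2693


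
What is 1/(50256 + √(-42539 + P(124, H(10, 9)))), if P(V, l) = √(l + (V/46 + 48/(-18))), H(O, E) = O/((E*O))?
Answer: 1/(50256 + I*√(42539 - √667/69)) ≈ 1.9898e-5 - 8.166e-8*I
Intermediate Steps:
H(O, E) = 1/E (H(O, E) = O*(1/(E*O)) = 1/E)
P(V, l) = √(-8/3 + l + V/46) (P(V, l) = √(l + (V*(1/46) + 48*(-1/18))) = √(l + (V/46 - 8/3)) = √(l + (-8/3 + V/46)) = √(-8/3 + l + V/46))
1/(50256 + √(-42539 + P(124, H(10, 9)))) = 1/(50256 + √(-42539 + √(-50784 + 414*124 + 19044/9)/138)) = 1/(50256 + √(-42539 + √(-50784 + 51336 + 19044*(⅑))/138)) = 1/(50256 + √(-42539 + √(-50784 + 51336 + 2116)/138)) = 1/(50256 + √(-42539 + √2668/138)) = 1/(50256 + √(-42539 + (2*√667)/138)) = 1/(50256 + √(-42539 + √667/69))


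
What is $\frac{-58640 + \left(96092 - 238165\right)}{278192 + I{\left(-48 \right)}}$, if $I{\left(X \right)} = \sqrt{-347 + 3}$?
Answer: $- \frac{6979593862}{9673848651} + \frac{200713 i \sqrt{86}}{38695394604} \approx -0.72149 + 4.8102 \cdot 10^{-5} i$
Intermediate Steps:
$I{\left(X \right)} = 2 i \sqrt{86}$ ($I{\left(X \right)} = \sqrt{-344} = 2 i \sqrt{86}$)
$\frac{-58640 + \left(96092 - 238165\right)}{278192 + I{\left(-48 \right)}} = \frac{-58640 + \left(96092 - 238165\right)}{278192 + 2 i \sqrt{86}} = \frac{-58640 - 142073}{278192 + 2 i \sqrt{86}} = - \frac{200713}{278192 + 2 i \sqrt{86}}$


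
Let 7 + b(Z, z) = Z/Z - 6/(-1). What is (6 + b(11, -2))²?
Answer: 36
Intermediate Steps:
b(Z, z) = 0 (b(Z, z) = -7 + (Z/Z - 6/(-1)) = -7 + (1 - 6*(-1)) = -7 + (1 + 6) = -7 + 7 = 0)
(6 + b(11, -2))² = (6 + 0)² = 6² = 36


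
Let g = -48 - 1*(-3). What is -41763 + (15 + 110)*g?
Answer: -47388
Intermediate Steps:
g = -45 (g = -48 + 3 = -45)
-41763 + (15 + 110)*g = -41763 + (15 + 110)*(-45) = -41763 + 125*(-45) = -41763 - 5625 = -47388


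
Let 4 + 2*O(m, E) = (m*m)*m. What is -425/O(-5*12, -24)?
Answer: 425/108002 ≈ 0.0039351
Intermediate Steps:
O(m, E) = -2 + m³/2 (O(m, E) = -2 + ((m*m)*m)/2 = -2 + (m²*m)/2 = -2 + m³/2)
-425/O(-5*12, -24) = -425/(-2 + (-5*12)³/2) = -425/(-2 + (½)*(-60)³) = -425/(-2 + (½)*(-216000)) = -425/(-2 - 108000) = -425/(-108002) = -425*(-1/108002) = 425/108002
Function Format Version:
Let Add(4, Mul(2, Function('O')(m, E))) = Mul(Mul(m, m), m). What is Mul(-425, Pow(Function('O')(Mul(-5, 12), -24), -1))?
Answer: Rational(425, 108002) ≈ 0.0039351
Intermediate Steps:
Function('O')(m, E) = Add(-2, Mul(Rational(1, 2), Pow(m, 3))) (Function('O')(m, E) = Add(-2, Mul(Rational(1, 2), Mul(Mul(m, m), m))) = Add(-2, Mul(Rational(1, 2), Mul(Pow(m, 2), m))) = Add(-2, Mul(Rational(1, 2), Pow(m, 3))))
Mul(-425, Pow(Function('O')(Mul(-5, 12), -24), -1)) = Mul(-425, Pow(Add(-2, Mul(Rational(1, 2), Pow(Mul(-5, 12), 3))), -1)) = Mul(-425, Pow(Add(-2, Mul(Rational(1, 2), Pow(-60, 3))), -1)) = Mul(-425, Pow(Add(-2, Mul(Rational(1, 2), -216000)), -1)) = Mul(-425, Pow(Add(-2, -108000), -1)) = Mul(-425, Pow(-108002, -1)) = Mul(-425, Rational(-1, 108002)) = Rational(425, 108002)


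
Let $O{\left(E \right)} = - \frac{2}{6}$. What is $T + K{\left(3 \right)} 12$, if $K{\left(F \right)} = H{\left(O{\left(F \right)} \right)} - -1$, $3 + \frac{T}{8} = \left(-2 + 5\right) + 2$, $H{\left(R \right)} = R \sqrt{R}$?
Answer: $28 - \frac{4 i \sqrt{3}}{3} \approx 28.0 - 2.3094 i$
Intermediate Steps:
$O{\left(E \right)} = - \frac{1}{3}$ ($O{\left(E \right)} = \left(-2\right) \frac{1}{6} = - \frac{1}{3}$)
$H{\left(R \right)} = R^{\frac{3}{2}}$
$T = 16$ ($T = -24 + 8 \left(\left(-2 + 5\right) + 2\right) = -24 + 8 \left(3 + 2\right) = -24 + 8 \cdot 5 = -24 + 40 = 16$)
$K{\left(F \right)} = 1 - \frac{i \sqrt{3}}{9}$ ($K{\left(F \right)} = \left(- \frac{1}{3}\right)^{\frac{3}{2}} - -1 = - \frac{i \sqrt{3}}{9} + 1 = 1 - \frac{i \sqrt{3}}{9}$)
$T + K{\left(3 \right)} 12 = 16 + \left(1 - \frac{i \sqrt{3}}{9}\right) 12 = 16 + \left(12 - \frac{4 i \sqrt{3}}{3}\right) = 28 - \frac{4 i \sqrt{3}}{3}$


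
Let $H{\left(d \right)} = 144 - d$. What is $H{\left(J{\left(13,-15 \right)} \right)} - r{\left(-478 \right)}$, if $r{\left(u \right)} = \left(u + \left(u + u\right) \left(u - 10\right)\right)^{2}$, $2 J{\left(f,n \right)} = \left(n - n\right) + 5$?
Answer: $- \frac{434405204717}{2} \approx -2.172 \cdot 10^{11}$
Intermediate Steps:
$J{\left(f,n \right)} = \frac{5}{2}$ ($J{\left(f,n \right)} = \frac{\left(n - n\right) + 5}{2} = \frac{0 + 5}{2} = \frac{1}{2} \cdot 5 = \frac{5}{2}$)
$r{\left(u \right)} = \left(u + 2 u \left(-10 + u\right)\right)^{2}$
$H{\left(J{\left(13,-15 \right)} \right)} - r{\left(-478 \right)} = \left(144 - \frac{5}{2}\right) - \left(-478\right)^{2} \left(-19 + 2 \left(-478\right)\right)^{2} = \left(144 - \frac{5}{2}\right) - 228484 \left(-19 - 956\right)^{2} = \frac{283}{2} - 228484 \left(-975\right)^{2} = \frac{283}{2} - 228484 \cdot 950625 = \frac{283}{2} - 217202602500 = - \frac{434405204717}{2}$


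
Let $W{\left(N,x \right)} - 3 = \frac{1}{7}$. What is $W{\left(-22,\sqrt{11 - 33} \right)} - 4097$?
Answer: $- \frac{28657}{7} \approx -4093.9$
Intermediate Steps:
$W{\left(N,x \right)} = \frac{22}{7}$ ($W{\left(N,x \right)} = 3 + \frac{1}{7} = \frac{22}{7}$)
$W{\left(-22,\sqrt{11 - 33} \right)} - 4097 = \frac{22}{7} - 4097 = - \frac{28657}{7}$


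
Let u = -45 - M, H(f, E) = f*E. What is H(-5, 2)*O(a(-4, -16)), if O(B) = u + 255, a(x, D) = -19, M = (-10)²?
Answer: -1100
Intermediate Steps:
M = 100
H(f, E) = E*f
u = -145 (u = -45 - 1*100 = -45 - 100 = -145)
O(B) = 110 (O(B) = -145 + 255 = 110)
H(-5, 2)*O(a(-4, -16)) = (2*(-5))*110 = -10*110 = -1100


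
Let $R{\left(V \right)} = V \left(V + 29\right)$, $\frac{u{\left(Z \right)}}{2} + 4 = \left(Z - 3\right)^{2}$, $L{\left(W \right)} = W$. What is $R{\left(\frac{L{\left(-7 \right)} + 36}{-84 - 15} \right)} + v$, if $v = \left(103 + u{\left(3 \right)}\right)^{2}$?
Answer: $\frac{88371607}{9801} \approx 9016.6$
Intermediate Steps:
$u{\left(Z \right)} = -8 + 2 \left(-3 + Z\right)^{2}$ ($u{\left(Z \right)} = -8 + 2 \left(Z - 3\right)^{2} = -8 + 2 \left(-3 + Z\right)^{2}$)
$R{\left(V \right)} = V \left(29 + V\right)$
$v = 9025$ ($v = \left(103 - \left(8 - 2 \left(-3 + 3\right)^{2}\right)\right)^{2} = \left(103 - \left(8 - 2 \cdot 0^{2}\right)\right)^{2} = \left(103 + \left(-8 + 2 \cdot 0\right)\right)^{2} = \left(103 + \left(-8 + 0\right)\right)^{2} = \left(103 - 8\right)^{2} = 95^{2} = 9025$)
$R{\left(\frac{L{\left(-7 \right)} + 36}{-84 - 15} \right)} + v = \frac{-7 + 36}{-84 - 15} \left(29 + \frac{-7 + 36}{-84 - 15}\right) + 9025 = \frac{29}{-99} \left(29 + \frac{29}{-99}\right) + 9025 = 29 \left(- \frac{1}{99}\right) \left(29 + 29 \left(- \frac{1}{99}\right)\right) + 9025 = - \frac{29 \left(29 - \frac{29}{99}\right)}{99} + 9025 = \left(- \frac{29}{99}\right) \frac{2842}{99} + 9025 = - \frac{82418}{9801} + 9025 = \frac{88371607}{9801}$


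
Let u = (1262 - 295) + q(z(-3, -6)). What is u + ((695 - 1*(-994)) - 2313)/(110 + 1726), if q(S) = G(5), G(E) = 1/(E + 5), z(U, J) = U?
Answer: 1479143/1530 ≈ 966.76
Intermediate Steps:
G(E) = 1/(5 + E)
q(S) = ⅒ (q(S) = 1/(5 + 5) = 1/10 = ⅒)
u = 9671/10 (u = (1262 - 295) + ⅒ = 967 + ⅒ = 9671/10 ≈ 967.10)
u + ((695 - 1*(-994)) - 2313)/(110 + 1726) = 9671/10 + ((695 - 1*(-994)) - 2313)/(110 + 1726) = 9671/10 + ((695 + 994) - 2313)/1836 = 9671/10 + (1689 - 2313)*(1/1836) = 9671/10 - 624*1/1836 = 9671/10 - 52/153 = 1479143/1530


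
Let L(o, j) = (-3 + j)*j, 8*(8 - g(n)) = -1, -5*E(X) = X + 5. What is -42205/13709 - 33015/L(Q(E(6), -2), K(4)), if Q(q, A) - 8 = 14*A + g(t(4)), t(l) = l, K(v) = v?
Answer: -452771455/54836 ≈ -8256.8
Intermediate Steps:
E(X) = -1 - X/5 (E(X) = -(X + 5)/5 = -(5 + X)/5 = -1 - X/5)
g(n) = 65/8 (g(n) = 8 - ⅛*(-1) = 8 + ⅛ = 65/8)
Q(q, A) = 129/8 + 14*A (Q(q, A) = 8 + (14*A + 65/8) = 8 + (65/8 + 14*A) = 129/8 + 14*A)
L(o, j) = j*(-3 + j)
-42205/13709 - 33015/L(Q(E(6), -2), K(4)) = -42205/13709 - 33015*1/(4*(-3 + 4)) = -42205*1/13709 - 33015/(4*1) = -42205/13709 - 33015/4 = -452771455/54836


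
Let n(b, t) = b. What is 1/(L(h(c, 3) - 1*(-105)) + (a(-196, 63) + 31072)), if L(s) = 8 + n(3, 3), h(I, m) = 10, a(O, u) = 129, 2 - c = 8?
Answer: 1/31212 ≈ 3.2039e-5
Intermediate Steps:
c = -6 (c = 2 - 1*8 = 2 - 8 = -6)
L(s) = 11 (L(s) = 8 + 3 = 11)
1/(L(h(c, 3) - 1*(-105)) + (a(-196, 63) + 31072)) = 1/(11 + (129 + 31072)) = 1/(11 + 31201) = 1/31212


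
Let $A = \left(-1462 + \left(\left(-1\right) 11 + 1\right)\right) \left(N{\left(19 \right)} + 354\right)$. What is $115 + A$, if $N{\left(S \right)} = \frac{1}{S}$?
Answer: $- \frac{9899959}{19} \approx -5.2105 \cdot 10^{5}$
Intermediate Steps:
$A = - \frac{9902144}{19}$ ($A = \left(-1462 + \left(\left(-1\right) 11 + 1\right)\right) \left(\frac{1}{19} + 354\right) = \left(-1462 + \left(-11 + 1\right)\right) \left(\frac{1}{19} + 354\right) = \left(-1462 - 10\right) \frac{6727}{19} = \left(-1472\right) \frac{6727}{19} = - \frac{9902144}{19} \approx -5.2117 \cdot 10^{5}$)
$115 + A = 115 - \frac{9902144}{19} = - \frac{9899959}{19}$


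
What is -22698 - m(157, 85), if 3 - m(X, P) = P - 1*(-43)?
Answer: -22573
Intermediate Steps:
m(X, P) = -40 - P (m(X, P) = 3 - (P - 1*(-43)) = 3 - (P + 43) = 3 - (43 + P) = 3 + (-43 - P) = -40 - P)
-22698 - m(157, 85) = -22698 - (-40 - 1*85) = -22698 - (-40 - 85) = -22698 - 1*(-125) = -22698 + 125 = -22573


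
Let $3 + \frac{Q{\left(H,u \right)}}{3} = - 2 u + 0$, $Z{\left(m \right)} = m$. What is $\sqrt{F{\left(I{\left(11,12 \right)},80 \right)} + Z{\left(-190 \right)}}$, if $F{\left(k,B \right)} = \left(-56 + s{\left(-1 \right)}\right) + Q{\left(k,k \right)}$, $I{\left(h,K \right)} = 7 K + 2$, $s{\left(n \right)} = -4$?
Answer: $5 i \sqrt{31} \approx 27.839 i$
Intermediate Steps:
$I{\left(h,K \right)} = 2 + 7 K$
$Q{\left(H,u \right)} = -9 - 6 u$ ($Q{\left(H,u \right)} = -9 + 3 \left(- 2 u + 0\right) = -9 + 3 \left(- 2 u\right) = -9 - 6 u$)
$F{\left(k,B \right)} = -69 - 6 k$ ($F{\left(k,B \right)} = \left(-56 - 4\right) - \left(9 + 6 k\right) = -60 - \left(9 + 6 k\right) = -69 - 6 k$)
$\sqrt{F{\left(I{\left(11,12 \right)},80 \right)} + Z{\left(-190 \right)}} = \sqrt{\left(-69 - 6 \left(2 + 7 \cdot 12\right)\right) - 190} = \sqrt{\left(-69 - 6 \left(2 + 84\right)\right) - 190} = \sqrt{\left(-69 - 516\right) - 190} = \sqrt{-585 - 190} = \sqrt{-775} = 5 i \sqrt{31}$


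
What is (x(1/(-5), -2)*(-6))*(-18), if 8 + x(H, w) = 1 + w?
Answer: -972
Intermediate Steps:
x(H, w) = -7 + w (x(H, w) = -8 + (1 + w) = -7 + w)
(x(1/(-5), -2)*(-6))*(-18) = ((-7 - 2)*(-6))*(-18) = -9*(-6)*(-18) = 54*(-18) = -972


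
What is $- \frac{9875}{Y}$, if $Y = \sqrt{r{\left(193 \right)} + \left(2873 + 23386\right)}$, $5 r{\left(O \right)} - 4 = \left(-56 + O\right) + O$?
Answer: $- \frac{9875 \sqrt{658145}}{131629} \approx -60.862$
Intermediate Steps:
$r{\left(O \right)} = - \frac{52}{5} + \frac{2 O}{5}$ ($r{\left(O \right)} = \frac{4}{5} + \frac{\left(-56 + O\right) + O}{5} = \frac{4}{5} + \frac{-56 + 2 O}{5} = \frac{4}{5} + \left(- \frac{56}{5} + \frac{2 O}{5}\right) = - \frac{52}{5} + \frac{2 O}{5}$)
$Y = \frac{\sqrt{658145}}{5}$ ($Y = \sqrt{\left(- \frac{52}{5} + \frac{2}{5} \cdot 193\right) + \left(2873 + 23386\right)} = \sqrt{\left(- \frac{52}{5} + \frac{386}{5}\right) + 26259} = \sqrt{\frac{334}{5} + 26259} = \sqrt{\frac{131629}{5}} = \frac{\sqrt{658145}}{5} \approx 162.25$)
$- \frac{9875}{Y} = - \frac{9875}{\frac{1}{5} \sqrt{658145}} = - 9875 \frac{\sqrt{658145}}{131629} = - \frac{9875 \sqrt{658145}}{131629}$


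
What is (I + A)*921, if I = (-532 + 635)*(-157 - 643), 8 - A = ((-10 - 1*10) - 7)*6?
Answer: -75733830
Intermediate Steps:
A = 170 (A = 8 - ((-10 - 1*10) - 7)*6 = 8 - ((-10 - 10) - 7)*6 = 8 - (-20 - 7)*6 = 8 - (-27)*6 = 8 - 1*(-162) = 8 + 162 = 170)
I = -82400 (I = 103*(-800) = -82400)
(I + A)*921 = (-82400 + 170)*921 = -82230*921 = -75733830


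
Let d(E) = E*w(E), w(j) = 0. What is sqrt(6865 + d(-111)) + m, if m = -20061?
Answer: -20061 + sqrt(6865) ≈ -19978.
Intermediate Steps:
d(E) = 0 (d(E) = E*0 = 0)
sqrt(6865 + d(-111)) + m = sqrt(6865 + 0) - 20061 = sqrt(6865) - 20061 = -20061 + sqrt(6865)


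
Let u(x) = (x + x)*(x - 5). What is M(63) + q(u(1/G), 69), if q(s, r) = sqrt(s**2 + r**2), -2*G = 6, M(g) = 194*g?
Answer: 12222 + sqrt(386665)/9 ≈ 12291.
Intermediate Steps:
G = -3 (G = -1/2*6 = -3)
u(x) = 2*x*(-5 + x) (u(x) = (2*x)*(-5 + x) = 2*x*(-5 + x))
q(s, r) = sqrt(r**2 + s**2)
M(63) + q(u(1/G), 69) = 194*63 + sqrt(69**2 + (2*(1/(-3))*(-5 + 1/(-3)))**2) = 12222 + sqrt(4761 + (2*(1*(-1/3))*(-5 + 1*(-1/3)))**2) = 12222 + sqrt(4761 + (2*(-1/3)*(-5 - 1/3))**2) = 12222 + sqrt(4761 + (2*(-1/3)*(-16/3))**2) = 12222 + sqrt(4761 + (32/9)**2) = 12222 + sqrt(4761 + 1024/81) = 12222 + sqrt(386665/81) = 12222 + sqrt(386665)/9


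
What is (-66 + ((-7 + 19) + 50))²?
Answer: 16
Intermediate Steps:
(-66 + ((-7 + 19) + 50))² = (-66 + (12 + 50))² = (-66 + 62)² = (-4)² = 16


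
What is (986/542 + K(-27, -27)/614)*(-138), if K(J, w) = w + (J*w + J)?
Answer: -33508263/83197 ≈ -402.76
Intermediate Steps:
K(J, w) = J + w + J*w (K(J, w) = w + (J + J*w) = J + w + J*w)
(986/542 + K(-27, -27)/614)*(-138) = (986/542 + (-27 - 27 - 27*(-27))/614)*(-138) = (986*(1/542) + (-27 - 27 + 729)*(1/614))*(-138) = (493/271 + 675*(1/614))*(-138) = (493/271 + 675/614)*(-138) = (485627/166394)*(-138) = -33508263/83197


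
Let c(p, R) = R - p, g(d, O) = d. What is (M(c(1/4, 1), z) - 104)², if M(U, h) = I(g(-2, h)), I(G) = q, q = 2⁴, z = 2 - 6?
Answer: 7744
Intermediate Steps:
z = -4
q = 16
I(G) = 16
M(U, h) = 16
(M(c(1/4, 1), z) - 104)² = (16 - 104)² = (-88)² = 7744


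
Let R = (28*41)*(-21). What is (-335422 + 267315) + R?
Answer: -92215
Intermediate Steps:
R = -24108 (R = 1148*(-21) = -24108)
(-335422 + 267315) + R = (-335422 + 267315) - 24108 = -68107 - 24108 = -92215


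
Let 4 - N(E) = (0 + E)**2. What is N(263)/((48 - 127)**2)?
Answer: -69165/6241 ≈ -11.082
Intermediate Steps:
N(E) = 4 - E**2 (N(E) = 4 - (0 + E)**2 = 4 - E**2)
N(263)/((48 - 127)**2) = (4 - 1*263**2)/((48 - 127)**2) = (4 - 1*69169)/((-79)**2) = (4 - 69169)/6241 = -69165*1/6241 = -69165/6241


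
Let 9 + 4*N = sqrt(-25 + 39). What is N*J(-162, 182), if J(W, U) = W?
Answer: 729/2 - 81*sqrt(14)/2 ≈ 212.96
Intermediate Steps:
N = -9/4 + sqrt(14)/4 (N = -9/4 + sqrt(-25 + 39)/4 = -9/4 + sqrt(14)/4 ≈ -1.3146)
N*J(-162, 182) = (-9/4 + sqrt(14)/4)*(-162) = 729/2 - 81*sqrt(14)/2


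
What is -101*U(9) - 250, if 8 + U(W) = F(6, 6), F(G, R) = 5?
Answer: 53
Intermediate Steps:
U(W) = -3 (U(W) = -8 + 5 = -3)
-101*U(9) - 250 = -101*(-3) - 250 = 303 - 250 = 53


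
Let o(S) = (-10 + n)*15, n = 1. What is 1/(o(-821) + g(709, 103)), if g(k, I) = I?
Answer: -1/32 ≈ -0.031250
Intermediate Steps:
o(S) = -135 (o(S) = (-10 + 1)*15 = -9*15 = -135)
1/(o(-821) + g(709, 103)) = 1/(-135 + 103) = 1/(-32) = -1/32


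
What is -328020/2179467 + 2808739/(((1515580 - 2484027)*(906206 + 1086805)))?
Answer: -70347321767690717/467404987248312471 ≈ -0.15051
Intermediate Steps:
-328020/2179467 + 2808739/(((1515580 - 2484027)*(906206 + 1086805))) = -328020*1/2179467 + 2808739/((-968447*1993011)) = -109340/726489 + 2808739/(-1930125523917) = -109340/726489 + 2808739*(-1/1930125523917) = -109340/726489 - 2808739/1930125523917 = -70347321767690717/467404987248312471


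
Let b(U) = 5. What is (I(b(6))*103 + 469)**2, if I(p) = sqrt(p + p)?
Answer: 326051 + 96614*sqrt(10) ≈ 6.3157e+5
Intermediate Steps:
I(p) = sqrt(2)*sqrt(p) (I(p) = sqrt(2*p) = sqrt(2)*sqrt(p))
(I(b(6))*103 + 469)**2 = ((sqrt(2)*sqrt(5))*103 + 469)**2 = (sqrt(10)*103 + 469)**2 = (103*sqrt(10) + 469)**2 = (469 + 103*sqrt(10))**2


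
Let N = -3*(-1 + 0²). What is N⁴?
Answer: 81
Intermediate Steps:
N = 3 (N = -3*(-1 + 0) = -3*(-1) = 3)
N⁴ = 3⁴ = 81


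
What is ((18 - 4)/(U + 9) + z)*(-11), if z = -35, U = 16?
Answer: 9471/25 ≈ 378.84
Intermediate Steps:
((18 - 4)/(U + 9) + z)*(-11) = ((18 - 4)/(16 + 9) - 35)*(-11) = (14/25 - 35)*(-11) = -861/25*(-11) = 9471/25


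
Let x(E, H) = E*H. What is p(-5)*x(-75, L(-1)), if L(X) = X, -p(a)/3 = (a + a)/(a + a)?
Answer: -225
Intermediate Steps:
p(a) = -3 (p(a) = -3*(a + a)/(a + a) = -3*2*a/(2*a) = -3*2*a*1/(2*a) = -3*1 = -3)
p(-5)*x(-75, L(-1)) = -(-225)*(-1) = -3*75 = -225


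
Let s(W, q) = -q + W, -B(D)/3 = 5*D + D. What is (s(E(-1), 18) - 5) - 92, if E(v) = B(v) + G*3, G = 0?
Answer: -97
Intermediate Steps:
B(D) = -18*D (B(D) = -3*(5*D + D) = -18*D)
E(v) = -18*v (E(v) = -18*v + 0*3 = -18*v + 0 = -18*v)
s(W, q) = W - q
(s(E(-1), 18) - 5) - 92 = ((-18*(-1) - 1*18) - 5) - 92 = ((18 - 18) - 5) - 92 = (0 - 5) - 92 = -5 - 92 = -97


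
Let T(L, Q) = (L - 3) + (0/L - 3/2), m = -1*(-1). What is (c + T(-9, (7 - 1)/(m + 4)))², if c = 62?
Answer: 9409/4 ≈ 2352.3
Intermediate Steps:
m = 1
T(L, Q) = -9/2 + L (T(L, Q) = (-3 + L) + (0 - 3*½) = (-3 + L) + (0 - 3/2) = (-3 + L) - 3/2 = -9/2 + L)
(c + T(-9, (7 - 1)/(m + 4)))² = (62 + (-9/2 - 9))² = (62 - 27/2)² = (97/2)² = 9409/4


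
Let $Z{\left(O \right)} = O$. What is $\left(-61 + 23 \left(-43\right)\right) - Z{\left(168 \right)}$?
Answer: $-1218$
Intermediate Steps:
$\left(-61 + 23 \left(-43\right)\right) - Z{\left(168 \right)} = \left(-61 + 23 \left(-43\right)\right) - 168 = \left(-61 - 989\right) - 168 = -1050 - 168 = -1218$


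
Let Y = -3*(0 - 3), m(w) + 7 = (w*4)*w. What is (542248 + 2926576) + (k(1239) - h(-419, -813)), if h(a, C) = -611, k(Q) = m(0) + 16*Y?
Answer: 3469572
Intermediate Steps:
m(w) = -7 + 4*w² (m(w) = -7 + (w*4)*w = -7 + (4*w)*w = -7 + 4*w²)
Y = 9 (Y = -3*(-3) = 9)
k(Q) = 137 (k(Q) = (-7 + 4*0²) + 16*9 = (-7 + 4*0) + 144 = (-7 + 0) + 144 = -7 + 144 = 137)
(542248 + 2926576) + (k(1239) - h(-419, -813)) = (542248 + 2926576) + (137 - 1*(-611)) = 3468824 + (137 + 611) = 3468824 + 748 = 3469572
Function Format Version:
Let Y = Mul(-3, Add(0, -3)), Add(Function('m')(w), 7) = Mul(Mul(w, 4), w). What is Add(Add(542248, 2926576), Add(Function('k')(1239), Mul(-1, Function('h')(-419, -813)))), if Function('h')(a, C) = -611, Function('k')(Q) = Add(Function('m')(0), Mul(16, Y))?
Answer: 3469572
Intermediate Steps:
Function('m')(w) = Add(-7, Mul(4, Pow(w, 2))) (Function('m')(w) = Add(-7, Mul(Mul(w, 4), w)) = Add(-7, Mul(Mul(4, w), w)) = Add(-7, Mul(4, Pow(w, 2))))
Y = 9 (Y = Mul(-3, -3) = 9)
Function('k')(Q) = 137 (Function('k')(Q) = Add(Add(-7, Mul(4, Pow(0, 2))), Mul(16, 9)) = Add(Add(-7, Mul(4, 0)), 144) = Add(Add(-7, 0), 144) = Add(-7, 144) = 137)
Add(Add(542248, 2926576), Add(Function('k')(1239), Mul(-1, Function('h')(-419, -813)))) = Add(Add(542248, 2926576), Add(137, Mul(-1, -611))) = Add(3468824, Add(137, 611)) = Add(3468824, 748) = 3469572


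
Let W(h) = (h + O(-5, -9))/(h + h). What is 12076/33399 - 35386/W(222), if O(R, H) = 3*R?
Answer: -58304668276/768177 ≈ -75900.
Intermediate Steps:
W(h) = (-15 + h)/(2*h) (W(h) = (h + 3*(-5))/(h + h) = (h - 15)/((2*h)) = (-15 + h)*(1/(2*h)) = (-15 + h)/(2*h))
12076/33399 - 35386/W(222) = 12076/33399 - 35386*444/(-15 + 222) = 12076*(1/33399) - 35386/((½)*(1/222)*207) = 12076/33399 - 35386/69/148 = 12076/33399 - 35386*148/69 = 12076/33399 - 5237128/69 = -58304668276/768177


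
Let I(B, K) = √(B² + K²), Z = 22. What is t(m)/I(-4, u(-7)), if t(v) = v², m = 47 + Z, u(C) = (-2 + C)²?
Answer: 4761*√6577/6577 ≈ 58.706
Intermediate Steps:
m = 69 (m = 47 + 22 = 69)
t(m)/I(-4, u(-7)) = 69²/(√((-4)² + ((-2 - 7)²)²)) = 4761/(√(16 + ((-9)²)²)) = 4761/(√(16 + 81²)) = 4761/(√(16 + 6561)) = 4761/(√6577) = 4761*(√6577/6577) = 4761*√6577/6577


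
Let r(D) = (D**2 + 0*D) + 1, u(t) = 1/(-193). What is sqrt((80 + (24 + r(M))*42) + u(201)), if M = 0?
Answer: 467*sqrt(193)/193 ≈ 33.615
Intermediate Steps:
u(t) = -1/193
r(D) = 1 + D**2 (r(D) = (D**2 + 0) + 1 = D**2 + 1 = 1 + D**2)
sqrt((80 + (24 + r(M))*42) + u(201)) = sqrt((80 + (24 + (1 + 0**2))*42) - 1/193) = sqrt((80 + (24 + (1 + 0))*42) - 1/193) = sqrt((80 + (24 + 1)*42) - 1/193) = sqrt((80 + 25*42) - 1/193) = sqrt((80 + 1050) - 1/193) = sqrt(1130 - 1/193) = sqrt(218089/193) = 467*sqrt(193)/193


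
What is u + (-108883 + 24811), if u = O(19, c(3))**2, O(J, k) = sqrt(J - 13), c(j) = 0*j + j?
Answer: -84066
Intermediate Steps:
c(j) = j (c(j) = 0 + j = j)
O(J, k) = sqrt(-13 + J)
u = 6 (u = (sqrt(-13 + 19))**2 = (sqrt(6))**2 = 6)
u + (-108883 + 24811) = 6 + (-108883 + 24811) = 6 - 84072 = -84066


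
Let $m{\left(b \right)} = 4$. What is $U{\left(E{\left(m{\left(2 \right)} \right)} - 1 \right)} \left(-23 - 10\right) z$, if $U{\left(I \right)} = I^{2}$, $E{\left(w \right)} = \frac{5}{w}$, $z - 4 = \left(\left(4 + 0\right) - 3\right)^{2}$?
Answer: $- \frac{165}{16} \approx -10.313$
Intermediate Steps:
$z = 5$ ($z = 4 + \left(\left(4 + 0\right) - 3\right)^{2} = 4 + \left(4 - 3\right)^{2} = 4 + 1^{2} = 4 + 1 = 5$)
$U{\left(E{\left(m{\left(2 \right)} \right)} - 1 \right)} \left(-23 - 10\right) z = \left(\frac{5}{4} - 1\right)^{2} \left(-23 - 10\right) 5 = \left(5 \cdot \frac{1}{4} - 1\right)^{2} \left(-23 - 10\right) 5 = \left(\frac{5}{4} - 1\right)^{2} \left(-33\right) 5 = \left(\frac{1}{4}\right)^{2} \left(-33\right) 5 = \frac{1}{16} \left(-33\right) 5 = \left(- \frac{33}{16}\right) 5 = - \frac{165}{16}$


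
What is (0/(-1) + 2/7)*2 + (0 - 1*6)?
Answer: -38/7 ≈ -5.4286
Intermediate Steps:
(0/(-1) + 2/7)*2 + (0 - 1*6) = (0*(-1) + 2*(⅐))*2 + (0 - 6) = (0 + 2/7)*2 - 6 = (2/7)*2 - 6 = 4/7 - 6 = -38/7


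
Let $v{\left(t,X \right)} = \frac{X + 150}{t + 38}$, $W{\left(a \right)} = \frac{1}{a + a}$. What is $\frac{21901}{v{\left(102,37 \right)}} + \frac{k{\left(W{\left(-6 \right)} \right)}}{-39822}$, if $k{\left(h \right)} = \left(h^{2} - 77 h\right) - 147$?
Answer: $\frac{1598398080451}{97484256} \approx 16396.0$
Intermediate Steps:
$W{\left(a \right)} = \frac{1}{2 a}$
$v{\left(t,X \right)} = \frac{150 + X}{38 + t}$
$k{\left(h \right)} = -147 + h^{2} - 77 h$
$\frac{21901}{v{\left(102,37 \right)}} + \frac{k{\left(W{\left(-6 \right)} \right)}}{-39822} = \frac{21901}{\frac{1}{38 + 102} \left(150 + 37\right)} + \frac{-147 + \left(\frac{1}{2 \left(-6\right)}\right)^{2} - 77 \frac{1}{2 \left(-6\right)}}{-39822} = \frac{21901}{\frac{1}{140} \cdot 187} + \left(-147 + \left(\frac{1}{2} \left(- \frac{1}{6}\right)\right)^{2} - 77 \cdot \frac{1}{2} \left(- \frac{1}{6}\right)\right) \left(- \frac{1}{39822}\right) = \frac{21901}{\frac{1}{140} \cdot 187} + \left(-147 + \left(- \frac{1}{12}\right)^{2} - - \frac{77}{12}\right) \left(- \frac{1}{39822}\right) = \frac{21901}{\frac{187}{140}} + \left(-147 + \frac{1}{144} + \frac{77}{12}\right) \left(- \frac{1}{39822}\right) = 21901 \cdot \frac{140}{187} - - \frac{20243}{5734368} = \frac{278740}{17} + \frac{20243}{5734368} = \frac{1598398080451}{97484256}$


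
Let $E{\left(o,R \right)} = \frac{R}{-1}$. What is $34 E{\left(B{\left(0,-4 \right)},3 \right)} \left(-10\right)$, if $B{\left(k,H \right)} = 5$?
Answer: $1020$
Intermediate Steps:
$E{\left(o,R \right)} = - R$ ($E{\left(o,R \right)} = R \left(-1\right) = - R$)
$34 E{\left(B{\left(0,-4 \right)},3 \right)} \left(-10\right) = 34 \left(\left(-1\right) 3\right) \left(-10\right) = 34 \left(-3\right) \left(-10\right) = \left(-102\right) \left(-10\right) = 1020$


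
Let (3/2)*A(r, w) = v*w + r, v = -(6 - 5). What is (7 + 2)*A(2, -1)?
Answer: 18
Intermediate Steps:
v = -1 (v = -1*1 = -1)
A(r, w) = -2*w/3 + 2*r/3 (A(r, w) = 2*(-w + r)/3 = 2*(r - w)/3 = -2*w/3 + 2*r/3)
(7 + 2)*A(2, -1) = (7 + 2)*(-⅔*(-1) + (⅔)*2) = 9*(⅔ + 4/3) = 9*2 = 18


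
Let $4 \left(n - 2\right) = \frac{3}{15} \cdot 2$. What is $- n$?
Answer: $- \frac{21}{10} \approx -2.1$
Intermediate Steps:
$n = \frac{21}{10}$ ($n = 2 + \frac{\frac{3}{15} \cdot 2}{4} = 2 + \frac{3 \cdot \frac{1}{15} \cdot 2}{4} = 2 + \frac{\frac{1}{5} \cdot 2}{4} = 2 + \frac{1}{4} \cdot \frac{2}{5} = 2 + \frac{1}{10} = \frac{21}{10} \approx 2.1$)
$- n = \left(-1\right) \frac{21}{10} = - \frac{21}{10}$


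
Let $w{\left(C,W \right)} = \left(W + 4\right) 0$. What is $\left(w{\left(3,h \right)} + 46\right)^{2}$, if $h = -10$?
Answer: $2116$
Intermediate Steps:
$w{\left(C,W \right)} = 0$ ($w{\left(C,W \right)} = \left(4 + W\right) 0 = 0$)
$\left(w{\left(3,h \right)} + 46\right)^{2} = \left(0 + 46\right)^{2} = 46^{2} = 2116$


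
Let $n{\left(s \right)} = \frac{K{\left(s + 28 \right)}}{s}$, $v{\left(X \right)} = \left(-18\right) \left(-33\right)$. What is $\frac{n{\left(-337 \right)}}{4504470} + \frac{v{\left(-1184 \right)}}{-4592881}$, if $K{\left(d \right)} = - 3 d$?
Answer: $- \frac{301984465449}{2324007568836530} \approx -0.00012994$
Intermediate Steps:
$v{\left(X \right)} = 594$
$n{\left(s \right)} = \frac{-84 - 3 s}{s}$ ($n{\left(s \right)} = \frac{\left(-3\right) \left(s + 28\right)}{s} = \frac{\left(-3\right) \left(28 + s\right)}{s} = \frac{-84 - 3 s}{s}$)
$\frac{n{\left(-337 \right)}}{4504470} + \frac{v{\left(-1184 \right)}}{-4592881} = \frac{-3 - \frac{84}{-337}}{4504470} + \frac{594}{-4592881} = \left(-3 - - \frac{84}{337}\right) \frac{1}{4504470} + 594 \left(- \frac{1}{4592881}\right) = \left(-3 + \frac{84}{337}\right) \frac{1}{4504470} - \frac{594}{4592881} = \left(- \frac{927}{337}\right) \frac{1}{4504470} - \frac{594}{4592881} = - \frac{309}{506002130} - \frac{594}{4592881} = - \frac{301984465449}{2324007568836530}$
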